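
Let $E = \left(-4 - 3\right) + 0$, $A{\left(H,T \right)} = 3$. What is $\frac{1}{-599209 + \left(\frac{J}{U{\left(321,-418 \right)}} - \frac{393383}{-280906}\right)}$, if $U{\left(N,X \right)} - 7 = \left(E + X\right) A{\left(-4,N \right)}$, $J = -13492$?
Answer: $- \frac{89047202}{53356812664869} \approx -1.6689 \cdot 10^{-6}$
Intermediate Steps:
$E = -7$ ($E = \left(-4 - 3\right) + 0 = -7 + 0 = -7$)
$U{\left(N,X \right)} = -14 + 3 X$ ($U{\left(N,X \right)} = 7 + \left(-7 + X\right) 3 = 7 + \left(-21 + 3 X\right) = -14 + 3 X$)
$\frac{1}{-599209 + \left(\frac{J}{U{\left(321,-418 \right)}} - \frac{393383}{-280906}\right)} = \frac{1}{-599209 - \left(- \frac{393383}{280906} + \frac{13492}{-14 + 3 \left(-418\right)}\right)} = \frac{1}{-599209 - \left(- \frac{393383}{280906} + \frac{13492}{-14 - 1254}\right)} = \frac{1}{-599209 - \left(- \frac{393383}{280906} + \frac{13492}{-1268}\right)} = \frac{1}{-599209 + \left(\left(-13492\right) \left(- \frac{1}{1268}\right) + \frac{393383}{280906}\right)} = \frac{1}{-599209 + \left(\frac{3373}{317} + \frac{393383}{280906}\right)} = \frac{1}{-599209 + \frac{1072198349}{89047202}} = \frac{1}{- \frac{53356812664869}{89047202}} = - \frac{89047202}{53356812664869}$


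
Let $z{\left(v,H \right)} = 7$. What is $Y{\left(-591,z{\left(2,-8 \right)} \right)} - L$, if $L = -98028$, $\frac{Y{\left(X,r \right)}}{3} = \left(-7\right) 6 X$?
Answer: $172494$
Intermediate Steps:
$Y{\left(X,r \right)} = - 126 X$ ($Y{\left(X,r \right)} = 3 \left(-7\right) 6 X = 3 \left(- 42 X\right) = - 126 X$)
$Y{\left(-591,z{\left(2,-8 \right)} \right)} - L = \left(-126\right) \left(-591\right) - -98028 = 74466 + 98028 = 172494$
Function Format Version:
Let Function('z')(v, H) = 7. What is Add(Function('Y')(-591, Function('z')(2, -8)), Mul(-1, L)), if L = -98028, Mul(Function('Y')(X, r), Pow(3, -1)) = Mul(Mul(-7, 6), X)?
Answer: 172494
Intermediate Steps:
Function('Y')(X, r) = Mul(-126, X) (Function('Y')(X, r) = Mul(3, Mul(Mul(-7, 6), X)) = Mul(3, Mul(-42, X)) = Mul(-126, X))
Add(Function('Y')(-591, Function('z')(2, -8)), Mul(-1, L)) = Add(Mul(-126, -591), Mul(-1, -98028)) = Add(74466, 98028) = 172494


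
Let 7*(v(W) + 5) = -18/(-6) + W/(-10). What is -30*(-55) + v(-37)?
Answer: 115217/70 ≈ 1646.0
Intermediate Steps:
v(W) = -32/7 - W/70 (v(W) = -5 + (-18/(-6) + W/(-10))/7 = -5 + (-18*(-1/6) + W*(-1/10))/7 = -5 + (3 - W/10)/7 = -5 + (3/7 - W/70) = -32/7 - W/70)
-30*(-55) + v(-37) = -30*(-55) + (-32/7 - 1/70*(-37)) = 1650 + (-32/7 + 37/70) = 1650 - 283/70 = 115217/70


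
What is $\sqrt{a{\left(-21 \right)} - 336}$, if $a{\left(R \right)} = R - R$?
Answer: $4 i \sqrt{21} \approx 18.33 i$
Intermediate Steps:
$a{\left(R \right)} = 0$
$\sqrt{a{\left(-21 \right)} - 336} = \sqrt{0 - 336} = \sqrt{-336} = 4 i \sqrt{21}$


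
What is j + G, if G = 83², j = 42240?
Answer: 49129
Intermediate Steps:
G = 6889
j + G = 42240 + 6889 = 49129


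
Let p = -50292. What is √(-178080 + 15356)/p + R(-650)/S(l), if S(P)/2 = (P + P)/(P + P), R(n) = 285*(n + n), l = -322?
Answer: -185250 - I*√40681/25146 ≈ -1.8525e+5 - 0.008021*I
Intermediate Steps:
R(n) = 570*n (R(n) = 285*(2*n) = 570*n)
S(P) = 2 (S(P) = 2*((P + P)/(P + P)) = 2*((2*P)/((2*P))) = 2*((2*P)*(1/(2*P))) = 2*1 = 2)
√(-178080 + 15356)/p + R(-650)/S(l) = √(-178080 + 15356)/(-50292) + (570*(-650))/2 = √(-162724)*(-1/50292) - 370500*½ = (2*I*√40681)*(-1/50292) - 185250 = -I*√40681/25146 - 185250 = -185250 - I*√40681/25146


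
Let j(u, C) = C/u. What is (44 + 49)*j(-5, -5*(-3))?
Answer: -279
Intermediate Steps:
(44 + 49)*j(-5, -5*(-3)) = (44 + 49)*(-5*(-3)/(-5)) = 93*(15*(-⅕)) = 93*(-3) = -279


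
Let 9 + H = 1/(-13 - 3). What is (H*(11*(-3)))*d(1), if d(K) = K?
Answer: 4785/16 ≈ 299.06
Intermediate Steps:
H = -145/16 (H = -9 + 1/(-13 - 3) = -9 + 1/(-16) = -9 - 1/16 = -145/16 ≈ -9.0625)
(H*(11*(-3)))*d(1) = -1595*(-3)/16*1 = -145/16*(-33)*1 = (4785/16)*1 = 4785/16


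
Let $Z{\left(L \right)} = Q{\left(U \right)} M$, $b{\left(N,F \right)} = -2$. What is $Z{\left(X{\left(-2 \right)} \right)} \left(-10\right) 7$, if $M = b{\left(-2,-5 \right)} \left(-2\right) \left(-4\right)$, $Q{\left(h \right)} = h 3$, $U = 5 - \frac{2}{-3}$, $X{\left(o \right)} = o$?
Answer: $19040$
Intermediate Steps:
$U = \frac{17}{3}$ ($U = 5 - - \frac{2}{3} = 5 + \frac{2}{3} = \frac{17}{3} \approx 5.6667$)
$Q{\left(h \right)} = 3 h$
$M = -16$ ($M = \left(-2\right) \left(-2\right) \left(-4\right) = 4 \left(-4\right) = -16$)
$Z{\left(L \right)} = -272$ ($Z{\left(L \right)} = 3 \cdot \frac{17}{3} \left(-16\right) = 17 \left(-16\right) = -272$)
$Z{\left(X{\left(-2 \right)} \right)} \left(-10\right) 7 = \left(-272\right) \left(-10\right) 7 = 2720 \cdot 7 = 19040$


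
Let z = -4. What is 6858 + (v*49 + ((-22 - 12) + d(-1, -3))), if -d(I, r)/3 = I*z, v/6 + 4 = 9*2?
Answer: 10928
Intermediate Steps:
v = 84 (v = -24 + 6*(9*2) = -24 + 6*18 = -24 + 108 = 84)
d(I, r) = 12*I (d(I, r) = -3*I*(-4) = -(-12)*I = 12*I)
6858 + (v*49 + ((-22 - 12) + d(-1, -3))) = 6858 + (84*49 + ((-22 - 12) + 12*(-1))) = 6858 + (4116 + (-34 - 12)) = 6858 + (4116 - 46) = 6858 + 4070 = 10928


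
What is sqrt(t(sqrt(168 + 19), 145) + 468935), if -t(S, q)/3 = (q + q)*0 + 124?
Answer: sqrt(468563) ≈ 684.52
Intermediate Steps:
t(S, q) = -372 (t(S, q) = -3*((q + q)*0 + 124) = -3*((2*q)*0 + 124) = -3*(0 + 124) = -3*124 = -372)
sqrt(t(sqrt(168 + 19), 145) + 468935) = sqrt(-372 + 468935) = sqrt(468563)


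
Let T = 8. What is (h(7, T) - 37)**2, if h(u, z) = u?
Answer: 900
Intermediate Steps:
(h(7, T) - 37)**2 = (7 - 37)**2 = (-30)**2 = 900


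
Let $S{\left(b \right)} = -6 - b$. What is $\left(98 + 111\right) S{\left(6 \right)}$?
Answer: $-2508$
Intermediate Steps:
$\left(98 + 111\right) S{\left(6 \right)} = \left(98 + 111\right) \left(-6 - 6\right) = 209 \left(-6 - 6\right) = 209 \left(-12\right) = -2508$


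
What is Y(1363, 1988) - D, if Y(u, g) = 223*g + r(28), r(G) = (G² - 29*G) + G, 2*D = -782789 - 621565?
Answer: 1145501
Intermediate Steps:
D = -702177 (D = (-782789 - 621565)/2 = (½)*(-1404354) = -702177)
r(G) = G² - 28*G
Y(u, g) = 223*g (Y(u, g) = 223*g + 28*(-28 + 28) = 223*g + 28*0 = 223*g + 0 = 223*g)
Y(1363, 1988) - D = 223*1988 - 1*(-702177) = 443324 + 702177 = 1145501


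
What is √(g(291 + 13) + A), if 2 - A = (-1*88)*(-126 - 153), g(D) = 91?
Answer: I*√24459 ≈ 156.39*I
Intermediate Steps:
A = -24550 (A = 2 - (-1*88)*(-126 - 153) = 2 - (-88)*(-279) = 2 - 1*24552 = 2 - 24552 = -24550)
√(g(291 + 13) + A) = √(91 - 24550) = √(-24459) = I*√24459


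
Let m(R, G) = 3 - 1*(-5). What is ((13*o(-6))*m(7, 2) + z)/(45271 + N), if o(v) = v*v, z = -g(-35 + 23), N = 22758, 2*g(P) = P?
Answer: 3750/68029 ≈ 0.055124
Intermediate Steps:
g(P) = P/2
z = 6 (z = -(-35 + 23)/2 = -(-12)/2 = -1*(-6) = 6)
o(v) = v²
m(R, G) = 8 (m(R, G) = 3 + 5 = 8)
((13*o(-6))*m(7, 2) + z)/(45271 + N) = ((13*(-6)²)*8 + 6)/(45271 + 22758) = ((13*36)*8 + 6)/68029 = (468*8 + 6)*(1/68029) = (3744 + 6)*(1/68029) = 3750*(1/68029) = 3750/68029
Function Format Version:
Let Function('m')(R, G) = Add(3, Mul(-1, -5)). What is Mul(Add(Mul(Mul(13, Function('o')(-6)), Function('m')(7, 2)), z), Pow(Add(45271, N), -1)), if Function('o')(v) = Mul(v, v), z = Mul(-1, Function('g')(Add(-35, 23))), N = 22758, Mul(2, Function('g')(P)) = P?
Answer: Rational(3750, 68029) ≈ 0.055124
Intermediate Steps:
Function('g')(P) = Mul(Rational(1, 2), P)
z = 6 (z = Mul(-1, Mul(Rational(1, 2), Add(-35, 23))) = Mul(-1, Mul(Rational(1, 2), -12)) = Mul(-1, -6) = 6)
Function('o')(v) = Pow(v, 2)
Function('m')(R, G) = 8 (Function('m')(R, G) = Add(3, 5) = 8)
Mul(Add(Mul(Mul(13, Function('o')(-6)), Function('m')(7, 2)), z), Pow(Add(45271, N), -1)) = Mul(Add(Mul(Mul(13, Pow(-6, 2)), 8), 6), Pow(Add(45271, 22758), -1)) = Mul(Add(Mul(Mul(13, 36), 8), 6), Pow(68029, -1)) = Mul(Add(Mul(468, 8), 6), Rational(1, 68029)) = Mul(Add(3744, 6), Rational(1, 68029)) = Mul(3750, Rational(1, 68029)) = Rational(3750, 68029)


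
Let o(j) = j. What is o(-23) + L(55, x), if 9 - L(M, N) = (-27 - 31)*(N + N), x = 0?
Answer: -14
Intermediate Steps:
L(M, N) = 9 + 116*N (L(M, N) = 9 - (-27 - 31)*(N + N) = 9 - (-58)*2*N = 9 - (-116)*N = 9 + 116*N)
o(-23) + L(55, x) = -23 + (9 + 116*0) = -23 + (9 + 0) = -23 + 9 = -14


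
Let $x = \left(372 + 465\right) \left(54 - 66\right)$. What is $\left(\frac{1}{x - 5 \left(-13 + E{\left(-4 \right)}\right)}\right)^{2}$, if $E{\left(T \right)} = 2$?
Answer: $\frac{1}{99780121} \approx 1.0022 \cdot 10^{-8}$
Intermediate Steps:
$x = -10044$ ($x = 837 \left(-12\right) = -10044$)
$\left(\frac{1}{x - 5 \left(-13 + E{\left(-4 \right)}\right)}\right)^{2} = \left(\frac{1}{-10044 - 5 \left(-13 + 2\right)}\right)^{2} = \left(\frac{1}{-10044 - -55}\right)^{2} = \left(\frac{1}{-10044 + 55}\right)^{2} = \left(\frac{1}{-9989}\right)^{2} = \left(- \frac{1}{9989}\right)^{2} = \frac{1}{99780121}$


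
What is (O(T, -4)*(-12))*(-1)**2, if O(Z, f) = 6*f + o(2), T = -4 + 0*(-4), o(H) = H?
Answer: 264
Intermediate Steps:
T = -4 (T = -4 + 0 = -4)
O(Z, f) = 2 + 6*f (O(Z, f) = 6*f + 2 = 2 + 6*f)
(O(T, -4)*(-12))*(-1)**2 = ((2 + 6*(-4))*(-12))*(-1)**2 = ((2 - 24)*(-12))*1 = -22*(-12)*1 = 264*1 = 264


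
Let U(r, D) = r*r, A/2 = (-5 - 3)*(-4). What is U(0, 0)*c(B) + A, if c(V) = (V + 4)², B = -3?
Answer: 64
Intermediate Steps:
c(V) = (4 + V)²
A = 64 (A = 2*((-5 - 3)*(-4)) = 2*(-8*(-4)) = 2*32 = 64)
U(r, D) = r²
U(0, 0)*c(B) + A = 0²*(4 - 3)² + 64 = 0*1² + 64 = 0*1 + 64 = 0 + 64 = 64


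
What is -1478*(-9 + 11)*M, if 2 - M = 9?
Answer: 20692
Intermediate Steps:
M = -7 (M = 2 - 1*9 = 2 - 9 = -7)
-1478*(-9 + 11)*M = -1478*(-9 + 11)*(-7) = -2956*(-7) = -1478*(-14) = 20692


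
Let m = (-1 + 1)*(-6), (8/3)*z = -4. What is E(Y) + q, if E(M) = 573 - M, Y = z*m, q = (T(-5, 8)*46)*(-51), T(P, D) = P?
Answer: 12303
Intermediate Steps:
z = -3/2 (z = (3/8)*(-4) = -3/2 ≈ -1.5000)
m = 0 (m = 0*(-6) = 0)
q = 11730 (q = -5*46*(-51) = -230*(-51) = 11730)
Y = 0 (Y = -3/2*0 = 0)
E(Y) + q = (573 - 1*0) + 11730 = (573 + 0) + 11730 = 573 + 11730 = 12303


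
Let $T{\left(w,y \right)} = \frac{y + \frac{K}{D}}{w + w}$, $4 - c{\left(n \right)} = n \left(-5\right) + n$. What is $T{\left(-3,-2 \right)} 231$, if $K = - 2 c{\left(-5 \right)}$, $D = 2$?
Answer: $-539$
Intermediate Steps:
$c{\left(n \right)} = 4 + 4 n$ ($c{\left(n \right)} = 4 - \left(n \left(-5\right) + n\right) = 4 - \left(- 5 n + n\right) = 4 - - 4 n = 4 + 4 n$)
$K = 32$ ($K = - 2 \left(4 + 4 \left(-5\right)\right) = - 2 \left(4 - 20\right) = \left(-2\right) \left(-16\right) = 32$)
$T{\left(w,y \right)} = \frac{16 + y}{2 w}$ ($T{\left(w,y \right)} = \frac{y + \frac{32}{2}}{w + w} = \frac{y + 32 \cdot \frac{1}{2}}{2 w} = \left(y + 16\right) \frac{1}{2 w} = \left(16 + y\right) \frac{1}{2 w} = \frac{16 + y}{2 w}$)
$T{\left(-3,-2 \right)} 231 = \frac{16 - 2}{2 \left(-3\right)} 231 = \frac{1}{2} \left(- \frac{1}{3}\right) 14 \cdot 231 = \left(- \frac{7}{3}\right) 231 = -539$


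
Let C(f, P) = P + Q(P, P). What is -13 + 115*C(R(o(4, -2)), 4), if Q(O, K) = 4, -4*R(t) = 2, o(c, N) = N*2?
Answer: 907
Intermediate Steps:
o(c, N) = 2*N
R(t) = -½ (R(t) = -¼*2 = -½)
C(f, P) = 4 + P (C(f, P) = P + 4 = 4 + P)
-13 + 115*C(R(o(4, -2)), 4) = -13 + 115*(4 + 4) = -13 + 115*8 = -13 + 920 = 907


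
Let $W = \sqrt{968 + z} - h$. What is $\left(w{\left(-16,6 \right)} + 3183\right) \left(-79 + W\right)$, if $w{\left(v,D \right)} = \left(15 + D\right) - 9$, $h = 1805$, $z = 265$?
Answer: $-6019380 + 9585 \sqrt{137} \approx -5.9072 \cdot 10^{6}$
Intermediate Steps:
$w{\left(v,D \right)} = 6 + D$
$W = -1805 + 3 \sqrt{137}$ ($W = \sqrt{968 + 265} - 1805 = \sqrt{1233} - 1805 = 3 \sqrt{137} - 1805 = -1805 + 3 \sqrt{137} \approx -1769.9$)
$\left(w{\left(-16,6 \right)} + 3183\right) \left(-79 + W\right) = \left(\left(6 + 6\right) + 3183\right) \left(-79 - \left(1805 - 3 \sqrt{137}\right)\right) = \left(12 + 3183\right) \left(-1884 + 3 \sqrt{137}\right) = 3195 \left(-1884 + 3 \sqrt{137}\right) = -6019380 + 9585 \sqrt{137}$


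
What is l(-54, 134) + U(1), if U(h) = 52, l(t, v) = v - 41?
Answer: 145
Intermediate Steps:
l(t, v) = -41 + v
l(-54, 134) + U(1) = (-41 + 134) + 52 = 93 + 52 = 145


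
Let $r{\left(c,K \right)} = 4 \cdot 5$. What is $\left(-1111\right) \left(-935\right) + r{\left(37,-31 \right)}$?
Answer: $1038805$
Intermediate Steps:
$r{\left(c,K \right)} = 20$
$\left(-1111\right) \left(-935\right) + r{\left(37,-31 \right)} = \left(-1111\right) \left(-935\right) + 20 = 1038785 + 20 = 1038805$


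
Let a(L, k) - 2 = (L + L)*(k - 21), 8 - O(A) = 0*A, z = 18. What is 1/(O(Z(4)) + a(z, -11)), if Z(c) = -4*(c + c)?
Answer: -1/1142 ≈ -0.00087566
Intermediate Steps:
Z(c) = -8*c
O(A) = 8 (O(A) = 8 - 0*A = 8 - 1*0 = 8 + 0 = 8)
a(L, k) = 2 + 2*L*(-21 + k) (a(L, k) = 2 + (L + L)*(k - 21) = 2 + (2*L)*(-21 + k) = 2 + 2*L*(-21 + k))
1/(O(Z(4)) + a(z, -11)) = 1/(8 + (2 - 42*18 + 2*18*(-11))) = 1/(8 + (2 - 756 - 396)) = 1/(8 - 1150) = 1/(-1142) = -1/1142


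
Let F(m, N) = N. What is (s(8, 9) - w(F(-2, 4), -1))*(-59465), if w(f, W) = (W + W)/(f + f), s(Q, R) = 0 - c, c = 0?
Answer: -59465/4 ≈ -14866.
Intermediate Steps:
s(Q, R) = 0 (s(Q, R) = 0 - 1*0 = 0 + 0 = 0)
w(f, W) = W/f (w(f, W) = (2*W)/((2*f)) = (2*W)*(1/(2*f)) = W/f)
(s(8, 9) - w(F(-2, 4), -1))*(-59465) = (0 - (-1)/4)*(-59465) = (0 - 1*(-1/4))*(-59465) = (0 + 1/4)*(-59465) = (1/4)*(-59465) = -59465/4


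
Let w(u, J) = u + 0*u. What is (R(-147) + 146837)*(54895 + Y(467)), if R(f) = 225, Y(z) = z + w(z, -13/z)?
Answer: 8210324398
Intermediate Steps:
w(u, J) = u (w(u, J) = u + 0 = u)
Y(z) = 2*z (Y(z) = z + z = 2*z)
(R(-147) + 146837)*(54895 + Y(467)) = (225 + 146837)*(54895 + 2*467) = 147062*(54895 + 934) = 147062*55829 = 8210324398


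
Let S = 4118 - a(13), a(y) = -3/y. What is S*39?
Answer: 160611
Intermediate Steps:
S = 53537/13 (S = 4118 - (-3)/13 = 4118 - 1*(-3/13) = 4118 + 3/13 = 53537/13 ≈ 4118.2)
S*39 = (53537/13)*39 = 160611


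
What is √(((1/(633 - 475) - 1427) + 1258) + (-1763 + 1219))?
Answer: 3*I*√1977686/158 ≈ 26.702*I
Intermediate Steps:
√(((1/(633 - 475) - 1427) + 1258) + (-1763 + 1219)) = √(((1/158 - 1427) + 1258) - 544) = √((-225465/158 + 1258) - 544) = √(-26701/158 - 544) = √(-112653/158) = 3*I*√1977686/158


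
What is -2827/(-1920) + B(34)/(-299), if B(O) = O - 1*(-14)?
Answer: 753113/574080 ≈ 1.3119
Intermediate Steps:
B(O) = 14 + O (B(O) = O + 14 = 14 + O)
-2827/(-1920) + B(34)/(-299) = -2827/(-1920) + (14 + 34)/(-299) = -2827*(-1/1920) + 48*(-1/299) = 2827/1920 - 48/299 = 753113/574080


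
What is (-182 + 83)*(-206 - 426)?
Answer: 62568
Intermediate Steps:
(-182 + 83)*(-206 - 426) = -99*(-632) = 62568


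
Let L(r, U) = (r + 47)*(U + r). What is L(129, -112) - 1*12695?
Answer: -9703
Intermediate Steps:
L(r, U) = (47 + r)*(U + r)
L(129, -112) - 1*12695 = (129² + 47*(-112) + 47*129 - 112*129) - 1*12695 = (16641 - 5264 + 6063 - 14448) - 12695 = 2992 - 12695 = -9703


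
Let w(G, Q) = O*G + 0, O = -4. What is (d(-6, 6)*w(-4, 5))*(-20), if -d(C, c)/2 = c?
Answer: 3840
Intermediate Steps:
d(C, c) = -2*c
w(G, Q) = -4*G (w(G, Q) = -4*G + 0 = -4*G)
(d(-6, 6)*w(-4, 5))*(-20) = ((-2*6)*(-4*(-4)))*(-20) = -12*16*(-20) = -192*(-20) = 3840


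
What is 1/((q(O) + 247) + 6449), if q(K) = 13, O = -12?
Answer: 1/6709 ≈ 0.00014905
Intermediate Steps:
1/((q(O) + 247) + 6449) = 1/((13 + 247) + 6449) = 1/(260 + 6449) = 1/6709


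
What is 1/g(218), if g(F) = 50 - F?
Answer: -1/168 ≈ -0.0059524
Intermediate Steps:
1/g(218) = 1/(50 - 1*218) = 1/(50 - 218) = 1/(-168) = -1/168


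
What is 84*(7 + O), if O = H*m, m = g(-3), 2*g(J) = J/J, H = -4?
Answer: 420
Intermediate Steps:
g(J) = ½ (g(J) = (J/J)/2 = (½)*1 = ½)
m = ½ ≈ 0.50000
O = -2 (O = -4*½ = -2)
84*(7 + O) = 84*(7 - 2) = 84*5 = 420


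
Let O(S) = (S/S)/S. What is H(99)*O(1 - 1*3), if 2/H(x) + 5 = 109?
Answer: -1/104 ≈ -0.0096154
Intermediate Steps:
H(x) = 1/52 (H(x) = 2/(-5 + 109) = 2/104 = 2*(1/104) = 1/52)
O(S) = 1/S
H(99)*O(1 - 1*3) = 1/(52*(1 - 1*3)) = 1/(52*(1 - 3)) = (1/52)/(-2) = (1/52)*(-½) = -1/104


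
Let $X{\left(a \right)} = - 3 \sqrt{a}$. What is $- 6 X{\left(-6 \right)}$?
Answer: $18 i \sqrt{6} \approx 44.091 i$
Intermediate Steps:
$- 6 X{\left(-6 \right)} = - 6 \left(- 3 \sqrt{-6}\right) = - 6 \left(- 3 i \sqrt{6}\right) = 18 i \sqrt{6}$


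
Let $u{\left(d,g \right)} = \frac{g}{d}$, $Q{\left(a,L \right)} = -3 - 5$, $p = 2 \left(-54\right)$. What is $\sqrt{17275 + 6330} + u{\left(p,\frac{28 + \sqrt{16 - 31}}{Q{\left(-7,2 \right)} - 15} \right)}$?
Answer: $\frac{7}{621} + \sqrt{23605} + \frac{i \sqrt{15}}{2484} \approx 153.65 + 0.0015592 i$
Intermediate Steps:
$p = -108$
$Q{\left(a,L \right)} = -8$
$\sqrt{17275 + 6330} + u{\left(p,\frac{28 + \sqrt{16 - 31}}{Q{\left(-7,2 \right)} - 15} \right)} = \sqrt{17275 + 6330} + \frac{\left(28 + \sqrt{16 - 31}\right) \frac{1}{-8 - 15}}{-108} = \sqrt{23605} + \frac{28 + \sqrt{-15}}{-23} \left(- \frac{1}{108}\right) = \sqrt{23605} + \left(28 + i \sqrt{15}\right) \left(- \frac{1}{23}\right) \left(- \frac{1}{108}\right) = \sqrt{23605} + \left(- \frac{28}{23} - \frac{i \sqrt{15}}{23}\right) \left(- \frac{1}{108}\right) = \sqrt{23605} + \left(\frac{7}{621} + \frac{i \sqrt{15}}{2484}\right) = \frac{7}{621} + \sqrt{23605} + \frac{i \sqrt{15}}{2484}$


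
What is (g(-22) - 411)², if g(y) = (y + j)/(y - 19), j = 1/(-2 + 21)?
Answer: 102241341504/606841 ≈ 1.6848e+5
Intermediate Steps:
j = 1/19 ≈ 0.052632
g(y) = (1/19 + y)/(-19 + y) (g(y) = (y + 1/19)/(y - 19) = (1/19 + y)/(-19 + y))
(g(-22) - 411)² = ((1/19 - 22)/(-19 - 22) - 411)² = (-417/19/(-41) - 411)² = (-1/41*(-417/19) - 411)² = (417/779 - 411)² = (-319752/779)² = 102241341504/606841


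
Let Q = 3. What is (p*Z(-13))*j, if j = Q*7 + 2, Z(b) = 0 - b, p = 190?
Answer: 56810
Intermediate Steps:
Z(b) = -b
j = 23 (j = 3*7 + 2 = 21 + 2 = 23)
(p*Z(-13))*j = (190*(-1*(-13)))*23 = (190*13)*23 = 2470*23 = 56810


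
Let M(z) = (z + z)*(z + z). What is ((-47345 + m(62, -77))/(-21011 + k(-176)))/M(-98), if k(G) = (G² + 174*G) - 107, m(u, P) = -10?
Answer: 2255/37987936 ≈ 5.9361e-5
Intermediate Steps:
M(z) = 4*z² (M(z) = (2*z)*(2*z) = 4*z²)
k(G) = -107 + G² + 174*G
((-47345 + m(62, -77))/(-21011 + k(-176)))/M(-98) = ((-47345 - 10)/(-21011 + (-107 + (-176)² + 174*(-176))))/((4*(-98)²)) = (-47355/(-21011 + (-107 + 30976 - 30624)))/((4*9604)) = -47355/(-21011 + 245)/38416 = -47355/(-20766)*(1/38416) = -47355*(-1/20766)*(1/38416) = (15785/6922)*(1/38416) = 2255/37987936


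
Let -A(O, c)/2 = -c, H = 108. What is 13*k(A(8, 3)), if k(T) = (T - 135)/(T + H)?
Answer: -559/38 ≈ -14.711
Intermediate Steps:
A(O, c) = 2*c (A(O, c) = -(-2)*c = 2*c)
k(T) = (-135 + T)/(108 + T) (k(T) = (T - 135)/(T + 108) = (-135 + T)/(108 + T))
13*k(A(8, 3)) = 13*((-135 + 2*3)/(108 + 2*3)) = 13*((-135 + 6)/(108 + 6)) = 13*(-129/114) = 13*((1/114)*(-129)) = 13*(-43/38) = -559/38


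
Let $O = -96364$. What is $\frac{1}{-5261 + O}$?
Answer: $- \frac{1}{101625} \approx -9.8401 \cdot 10^{-6}$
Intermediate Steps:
$\frac{1}{-5261 + O} = \frac{1}{-5261 - 96364} = \frac{1}{-101625} = - \frac{1}{101625}$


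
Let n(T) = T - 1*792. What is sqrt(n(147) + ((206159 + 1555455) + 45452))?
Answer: sqrt(1806421) ≈ 1344.0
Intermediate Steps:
n(T) = -792 + T (n(T) = T - 792 = -792 + T)
sqrt(n(147) + ((206159 + 1555455) + 45452)) = sqrt((-792 + 147) + ((206159 + 1555455) + 45452)) = sqrt(-645 + (1761614 + 45452)) = sqrt(-645 + 1807066) = sqrt(1806421)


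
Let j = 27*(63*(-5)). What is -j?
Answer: 8505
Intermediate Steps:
j = -8505 (j = 27*(-315) = -8505)
-j = -1*(-8505) = 8505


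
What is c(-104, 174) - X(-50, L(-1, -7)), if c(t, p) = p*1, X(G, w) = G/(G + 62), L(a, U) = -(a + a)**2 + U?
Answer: 1069/6 ≈ 178.17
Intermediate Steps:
L(a, U) = U - 4*a**2 (L(a, U) = -(2*a)**2 + U = -4*a**2 + U = U - 4*a**2)
X(G, w) = G/(62 + G)
c(t, p) = p
c(-104, 174) - X(-50, L(-1, -7)) = 174 - (-50)/(62 - 50) = 174 - (-50)/12 = 174 - 1*(-25/6) = 174 + 25/6 = 1069/6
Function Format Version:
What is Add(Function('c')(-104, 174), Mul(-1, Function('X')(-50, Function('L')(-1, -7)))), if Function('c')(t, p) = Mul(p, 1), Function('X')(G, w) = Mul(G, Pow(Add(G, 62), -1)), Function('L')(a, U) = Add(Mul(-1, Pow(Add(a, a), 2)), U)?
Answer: Rational(1069, 6) ≈ 178.17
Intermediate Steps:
Function('L')(a, U) = Add(U, Mul(-4, Pow(a, 2))) (Function('L')(a, U) = Add(Mul(-1, Pow(Mul(2, a), 2)), U) = Add(Mul(-1, Mul(4, Pow(a, 2))), U) = Add(Mul(-4, Pow(a, 2)), U) = Add(U, Mul(-4, Pow(a, 2))))
Function('X')(G, w) = Mul(G, Pow(Add(62, G), -1))
Function('c')(t, p) = p
Add(Function('c')(-104, 174), Mul(-1, Function('X')(-50, Function('L')(-1, -7)))) = Add(174, Mul(-1, Mul(-50, Pow(Add(62, -50), -1)))) = Add(174, Mul(-1, Mul(-50, Pow(12, -1)))) = Add(174, Mul(-1, Mul(-50, Rational(1, 12)))) = Add(174, Mul(-1, Rational(-25, 6))) = Add(174, Rational(25, 6)) = Rational(1069, 6)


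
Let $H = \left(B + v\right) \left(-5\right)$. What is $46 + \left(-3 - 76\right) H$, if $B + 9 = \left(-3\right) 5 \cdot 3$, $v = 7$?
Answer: $-18519$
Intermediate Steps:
$B = -54$ ($B = -9 + \left(-3\right) 5 \cdot 3 = -9 - 45 = -54$)
$H = 235$ ($H = \left(-54 + 7\right) \left(-5\right) = \left(-47\right) \left(-5\right) = 235$)
$46 + \left(-3 - 76\right) H = 46 + \left(-3 - 76\right) 235 = 46 - 18565 = -18519$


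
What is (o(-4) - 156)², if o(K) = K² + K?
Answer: 20736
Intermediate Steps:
o(K) = K + K²
(o(-4) - 156)² = (-4*(1 - 4) - 156)² = (-4*(-3) - 156)² = (12 - 156)² = (-144)² = 20736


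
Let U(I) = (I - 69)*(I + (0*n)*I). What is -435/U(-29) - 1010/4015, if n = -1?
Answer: -31841/78694 ≈ -0.40462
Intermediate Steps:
U(I) = I*(-69 + I) (U(I) = (I - 69)*(I + (0*(-1))*I) = (-69 + I)*(I + 0*I) = (-69 + I)*(I + 0) = (-69 + I)*I = I*(-69 + I))
-435/U(-29) - 1010/4015 = -435*(-1/(29*(-69 - 29))) - 1010/4015 = -435/((-29*(-98))) - 1010*1/4015 = -435/2842 - 202/803 = -435*1/2842 - 202/803 = -15/98 - 202/803 = -31841/78694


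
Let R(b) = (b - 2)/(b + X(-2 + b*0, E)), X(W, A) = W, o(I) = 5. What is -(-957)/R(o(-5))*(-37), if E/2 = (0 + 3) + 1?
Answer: -35409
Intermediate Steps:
E = 8 (E = 2*((0 + 3) + 1) = 2*(3 + 1) = 2*4 = 8)
R(b) = 1 (R(b) = (b - 2)/(b + (-2 + b*0)) = (-2 + b)/(b + (-2 + 0)) = (-2 + b)/(b - 2) = (-2 + b)/(-2 + b) = 1)
-(-957)/R(o(-5))*(-37) = -(-957)/1*(-37) = -(-957)*(-37) = -33*(-29)*(-37) = 957*(-37) = -35409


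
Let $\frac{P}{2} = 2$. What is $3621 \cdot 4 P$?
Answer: $57936$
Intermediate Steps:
$P = 4$ ($P = 2 \cdot 2 = 4$)
$3621 \cdot 4 P = 3621 \cdot 4 \cdot 4 = 3621 \cdot 16 = 57936$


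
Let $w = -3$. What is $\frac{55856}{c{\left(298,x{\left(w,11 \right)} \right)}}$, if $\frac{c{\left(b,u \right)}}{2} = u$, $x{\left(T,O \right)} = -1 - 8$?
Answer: $- \frac{27928}{9} \approx -3103.1$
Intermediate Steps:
$x{\left(T,O \right)} = -9$
$c{\left(b,u \right)} = 2 u$
$\frac{55856}{c{\left(298,x{\left(w,11 \right)} \right)}} = \frac{55856}{2 \left(-9\right)} = \frac{55856}{-18} = 55856 \left(- \frac{1}{18}\right) = - \frac{27928}{9}$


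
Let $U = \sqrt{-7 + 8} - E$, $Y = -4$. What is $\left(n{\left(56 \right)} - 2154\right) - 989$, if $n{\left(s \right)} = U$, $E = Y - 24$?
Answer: $-3114$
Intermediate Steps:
$E = -28$ ($E = -4 - 24 = -28$)
$U = 29$ ($U = \sqrt{-7 + 8} - -28 = \sqrt{1} + 28 = 1 + 28 = 29$)
$n{\left(s \right)} = 29$
$\left(n{\left(56 \right)} - 2154\right) - 989 = \left(29 - 2154\right) - 989 = -2125 - 989 = -3114$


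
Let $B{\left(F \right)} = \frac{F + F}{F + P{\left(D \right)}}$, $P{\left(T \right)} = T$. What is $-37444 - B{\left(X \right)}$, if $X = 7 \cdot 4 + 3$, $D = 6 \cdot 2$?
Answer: $- \frac{1610154}{43} \approx -37445.0$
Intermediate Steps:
$D = 12$
$X = 31$ ($X = 28 + 3 = 31$)
$B{\left(F \right)} = \frac{2 F}{12 + F}$ ($B{\left(F \right)} = \frac{F + F}{F + 12} = \frac{2 F}{12 + F}$)
$-37444 - B{\left(X \right)} = -37444 - 2 \cdot 31 \frac{1}{12 + 31} = -37444 - 2 \cdot 31 \cdot \frac{1}{43} = -37444 - \frac{62}{43} = - \frac{1610154}{43}$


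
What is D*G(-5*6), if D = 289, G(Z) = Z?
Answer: -8670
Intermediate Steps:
D*G(-5*6) = 289*(-5*6) = 289*(-30) = -8670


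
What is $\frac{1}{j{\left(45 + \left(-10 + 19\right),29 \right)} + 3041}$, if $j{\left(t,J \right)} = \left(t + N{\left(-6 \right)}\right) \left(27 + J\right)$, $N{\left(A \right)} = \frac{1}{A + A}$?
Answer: $\frac{3}{18181} \approx 0.00016501$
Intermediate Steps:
$N{\left(A \right)} = \frac{1}{2 A}$
$j{\left(t,J \right)} = \left(27 + J\right) \left(- \frac{1}{12} + t\right)$ ($j{\left(t,J \right)} = \left(t + \frac{1}{2 \left(-6\right)}\right) \left(27 + J\right) = \left(t + \frac{1}{2} \left(- \frac{1}{6}\right)\right) \left(27 + J\right) = \left(t - \frac{1}{12}\right) \left(27 + J\right) = \left(- \frac{1}{12} + t\right) \left(27 + J\right) = \left(27 + J\right) \left(- \frac{1}{12} + t\right)$)
$\frac{1}{j{\left(45 + \left(-10 + 19\right),29 \right)} + 3041} = \frac{1}{\left(- \frac{9}{4} + 27 \left(45 + \left(-10 + 19\right)\right) - \frac{29}{12} + 29 \left(45 + \left(-10 + 19\right)\right)\right) + 3041} = \frac{1}{\left(- \frac{9}{4} + 27 \left(45 + 9\right) - \frac{29}{12} + 29 \left(45 + 9\right)\right) + 3041} = \frac{1}{\left(- \frac{9}{4} + 27 \cdot 54 - \frac{29}{12} + 29 \cdot 54\right) + 3041} = \frac{1}{\left(- \frac{9}{4} + 1458 - \frac{29}{12} + 1566\right) + 3041} = \frac{1}{\frac{9058}{3} + 3041} = \frac{1}{\frac{18181}{3}} = \frac{3}{18181}$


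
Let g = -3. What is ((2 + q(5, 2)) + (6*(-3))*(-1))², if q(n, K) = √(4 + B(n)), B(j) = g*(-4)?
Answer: 576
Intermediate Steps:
B(j) = 12 (B(j) = -3*(-4) = 12)
q(n, K) = 4 (q(n, K) = √(4 + 12) = √16 = 4)
((2 + q(5, 2)) + (6*(-3))*(-1))² = ((2 + 4) + (6*(-3))*(-1))² = (6 - 18*(-1))² = (6 + 18)² = 24² = 576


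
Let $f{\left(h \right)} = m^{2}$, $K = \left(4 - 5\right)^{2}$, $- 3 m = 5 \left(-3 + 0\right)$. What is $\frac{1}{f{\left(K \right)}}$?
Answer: $\frac{1}{25} \approx 0.04$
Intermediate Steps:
$m = 5$ ($m = - \frac{5 \left(-3 + 0\right)}{3} = - \frac{5 \left(-3\right)}{3} = \left(- \frac{1}{3}\right) \left(-15\right) = 5$)
$K = 1$ ($K = \left(-1\right)^{2} = 1$)
$f{\left(h \right)} = 25$ ($f{\left(h \right)} = 5^{2} = 25$)
$\frac{1}{f{\left(K \right)}} = \frac{1}{25}$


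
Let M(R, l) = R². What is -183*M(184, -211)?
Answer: -6195648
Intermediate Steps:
-183*M(184, -211) = -183*184² = -183*33856 = -6195648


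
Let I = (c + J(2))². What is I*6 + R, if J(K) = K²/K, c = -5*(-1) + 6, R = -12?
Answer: 1002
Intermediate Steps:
c = 11 (c = 5 + 6 = 11)
J(K) = K
I = 169 (I = (11 + 2)² = 13² = 169)
I*6 + R = 169*6 - 12 = 1014 - 12 = 1002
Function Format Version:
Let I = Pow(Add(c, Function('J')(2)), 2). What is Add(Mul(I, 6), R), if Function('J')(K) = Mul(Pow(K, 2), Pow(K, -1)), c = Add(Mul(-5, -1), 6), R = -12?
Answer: 1002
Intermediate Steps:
c = 11 (c = Add(5, 6) = 11)
Function('J')(K) = K
I = 169 (I = Pow(Add(11, 2), 2) = Pow(13, 2) = 169)
Add(Mul(I, 6), R) = Add(Mul(169, 6), -12) = Add(1014, -12) = 1002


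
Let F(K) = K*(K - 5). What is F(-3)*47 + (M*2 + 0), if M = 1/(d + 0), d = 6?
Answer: 3385/3 ≈ 1128.3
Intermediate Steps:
F(K) = K*(-5 + K)
M = ⅙ (M = 1/(6 + 0) = 1/6 = ⅙ ≈ 0.16667)
F(-3)*47 + (M*2 + 0) = -3*(-5 - 3)*47 + ((⅙)*2 + 0) = -3*(-8)*47 + (⅓ + 0) = 24*47 + ⅓ = 1128 + ⅓ = 3385/3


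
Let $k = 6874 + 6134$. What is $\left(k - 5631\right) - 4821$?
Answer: $2556$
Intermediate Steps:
$k = 13008$
$\left(k - 5631\right) - 4821 = \left(13008 - 5631\right) - 4821 = 7377 - 4821 = 2556$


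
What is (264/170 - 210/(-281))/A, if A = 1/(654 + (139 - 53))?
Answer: 8131416/4777 ≈ 1702.2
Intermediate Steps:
A = 1/740 (A = 1/(654 + 86) = 1/740 ≈ 0.0013514)
(264/170 - 210/(-281))/A = (264/170 - 210/(-281))/(1/740) = (264*(1/170) - 210*(-1/281))*740 = (132/85 + 210/281)*740 = (54942/23885)*740 = 8131416/4777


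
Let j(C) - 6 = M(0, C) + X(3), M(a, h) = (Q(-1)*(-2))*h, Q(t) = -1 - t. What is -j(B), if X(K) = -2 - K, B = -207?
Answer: -1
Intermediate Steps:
M(a, h) = 0 (M(a, h) = ((-1 - 1*(-1))*(-2))*h = ((-1 + 1)*(-2))*h = (0*(-2))*h = 0*h = 0)
j(C) = 1 (j(C) = 6 + (0 + (-2 - 1*3)) = 6 + (0 + (-2 - 3)) = 6 + (0 - 5) = 6 - 5 = 1)
-j(B) = -1*1 = -1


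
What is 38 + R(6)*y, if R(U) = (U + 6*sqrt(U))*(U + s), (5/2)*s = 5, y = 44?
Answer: 2150 + 2112*sqrt(6) ≈ 7323.3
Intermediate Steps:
s = 2 (s = (2/5)*5 = 2)
R(U) = (2 + U)*(U + 6*sqrt(U)) (R(U) = (U + 6*sqrt(U))*(U + 2) = (U + 6*sqrt(U))*(2 + U) = (2 + U)*(U + 6*sqrt(U)))
38 + R(6)*y = 38 + (6**2 + 2*6 + 6*6**(3/2) + 12*sqrt(6))*44 = 38 + (36 + 12 + 6*(6*sqrt(6)) + 12*sqrt(6))*44 = 38 + (36 + 12 + 36*sqrt(6) + 12*sqrt(6))*44 = 38 + (48 + 48*sqrt(6))*44 = 38 + (2112 + 2112*sqrt(6)) = 2150 + 2112*sqrt(6)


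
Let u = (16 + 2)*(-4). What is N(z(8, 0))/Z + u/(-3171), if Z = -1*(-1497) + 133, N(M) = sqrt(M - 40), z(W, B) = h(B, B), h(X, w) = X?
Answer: 24/1057 + I*sqrt(10)/815 ≈ 0.022706 + 0.0038801*I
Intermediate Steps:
z(W, B) = B
N(M) = sqrt(-40 + M)
u = -72 (u = 18*(-4) = -72)
Z = 1630 (Z = 1497 + 133 = 1630)
N(z(8, 0))/Z + u/(-3171) = sqrt(-40 + 0)/1630 - 72/(-3171) = sqrt(-40)*(1/1630) - 72*(-1/3171) = (2*I*sqrt(10))*(1/1630) + 24/1057 = I*sqrt(10)/815 + 24/1057 = 24/1057 + I*sqrt(10)/815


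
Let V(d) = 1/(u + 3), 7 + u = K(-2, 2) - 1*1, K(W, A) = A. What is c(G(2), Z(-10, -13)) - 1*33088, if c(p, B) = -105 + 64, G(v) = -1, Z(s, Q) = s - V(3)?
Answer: -33129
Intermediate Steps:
u = -6 (u = -7 + (2 - 1*1) = -7 + (2 - 1) = -7 + 1 = -6)
V(d) = -1/3 (V(d) = 1/(-6 + 3) = 1/(-3) = -1/3)
Z(s, Q) = 1/3 + s (Z(s, Q) = s - 1*(-1/3) = s + 1/3 = 1/3 + s)
c(p, B) = -41
c(G(2), Z(-10, -13)) - 1*33088 = -41 - 1*33088 = -41 - 33088 = -33129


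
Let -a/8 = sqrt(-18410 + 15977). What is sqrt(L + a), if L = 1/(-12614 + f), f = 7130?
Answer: sqrt(-1371 - 60148512*I*sqrt(2433))/2742 ≈ 14.046 - 14.046*I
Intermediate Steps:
a = -8*I*sqrt(2433) (a = -8*sqrt(-18410 + 15977) = -8*I*sqrt(2433) ≈ -394.6*I)
L = -1/5484 (L = 1/(-12614 + 7130) = 1/(-5484) = -1/5484 ≈ -0.00018235)
sqrt(L + a) = sqrt(-1/5484 - 8*I*sqrt(2433))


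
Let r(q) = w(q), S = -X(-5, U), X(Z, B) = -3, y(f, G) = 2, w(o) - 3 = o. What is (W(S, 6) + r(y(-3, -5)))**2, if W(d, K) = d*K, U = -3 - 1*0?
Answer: 529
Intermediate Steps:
w(o) = 3 + o
U = -3 (U = -3 + 0 = -3)
S = 3 (S = -1*(-3) = 3)
W(d, K) = K*d
r(q) = 3 + q
(W(S, 6) + r(y(-3, -5)))**2 = (6*3 + (3 + 2))**2 = (18 + 5)**2 = 23**2 = 529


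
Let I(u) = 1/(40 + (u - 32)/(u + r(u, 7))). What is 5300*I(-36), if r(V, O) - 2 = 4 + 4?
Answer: 34450/277 ≈ 124.37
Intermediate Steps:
r(V, O) = 10 (r(V, O) = 2 + (4 + 4) = 2 + 8 = 10)
I(u) = 1/(40 + (-32 + u)/(10 + u)) (I(u) = 1/(40 + (u - 32)/(u + 10)) = 1/(40 + (-32 + u)/(10 + u)))
5300*I(-36) = 5300*((10 - 36)/(368 + 41*(-36))) = 5300*(-26/(368 - 1476)) = 5300*(-26/(-1108)) = 5300*(-1/1108*(-26)) = 5300*(13/554) = 34450/277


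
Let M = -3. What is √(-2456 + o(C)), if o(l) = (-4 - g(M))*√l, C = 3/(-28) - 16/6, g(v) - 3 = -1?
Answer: √(-120344 - 7*I*√4893)/7 ≈ 0.10082 - 49.558*I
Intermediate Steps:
g(v) = 2 (g(v) = 3 - 1 = 2)
C = -233/84 (C = 3*(-1/28) - 16*⅙ = -3/28 - 8/3 = -233/84 ≈ -2.7738)
o(l) = -6*√l (o(l) = (-4 - 1*2)*√l = (-4 - 2)*√l = -6*√l)
√(-2456 + o(C)) = √(-2456 - I*√4893/7)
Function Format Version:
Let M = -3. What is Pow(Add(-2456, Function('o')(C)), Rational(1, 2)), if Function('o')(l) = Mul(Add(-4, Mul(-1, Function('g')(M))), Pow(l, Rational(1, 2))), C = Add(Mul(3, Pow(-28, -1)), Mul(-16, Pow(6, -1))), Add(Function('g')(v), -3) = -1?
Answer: Mul(Rational(1, 7), Pow(Add(-120344, Mul(-7, I, Pow(4893, Rational(1, 2)))), Rational(1, 2))) ≈ Add(0.10082, Mul(-49.558, I))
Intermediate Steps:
Function('g')(v) = 2 (Function('g')(v) = Add(3, -1) = 2)
C = Rational(-233, 84) (C = Add(Mul(3, Rational(-1, 28)), Mul(-16, Rational(1, 6))) = Add(Rational(-3, 28), Rational(-8, 3)) = Rational(-233, 84) ≈ -2.7738)
Function('o')(l) = Mul(-6, Pow(l, Rational(1, 2))) (Function('o')(l) = Mul(Add(-4, Mul(-1, 2)), Pow(l, Rational(1, 2))) = Mul(Add(-4, -2), Pow(l, Rational(1, 2))) = Mul(-6, Pow(l, Rational(1, 2))))
Pow(Add(-2456, Function('o')(C)), Rational(1, 2)) = Pow(Add(-2456, Mul(-6, Pow(Rational(-233, 84), Rational(1, 2)))), Rational(1, 2)) = Pow(Add(-2456, Mul(-6, Mul(Rational(1, 42), I, Pow(4893, Rational(1, 2))))), Rational(1, 2)) = Pow(Add(-2456, Mul(Rational(-1, 7), I, Pow(4893, Rational(1, 2)))), Rational(1, 2))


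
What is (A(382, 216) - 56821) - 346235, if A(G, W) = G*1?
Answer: -402674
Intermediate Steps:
A(G, W) = G
(A(382, 216) - 56821) - 346235 = (382 - 56821) - 346235 = -56439 - 346235 = -402674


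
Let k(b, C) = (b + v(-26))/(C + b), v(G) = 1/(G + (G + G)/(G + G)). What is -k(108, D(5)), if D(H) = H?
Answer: -2699/2825 ≈ -0.95540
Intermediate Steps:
v(G) = 1/(1 + G) (v(G) = 1/(G + (2*G)/((2*G))) = 1/(G + (2*G)*(1/(2*G))) = 1/(G + 1) = 1/(1 + G))
k(b, C) = (-1/25 + b)/(C + b) (k(b, C) = (b + 1/(1 - 26))/(C + b) = (b + 1/(-25))/(C + b) = (b - 1/25)/(C + b) = (-1/25 + b)/(C + b))
-k(108, D(5)) = -(-1/25 + 108)/(5 + 108) = -2699/(113*25) = -1*2699/2825 = -2699/2825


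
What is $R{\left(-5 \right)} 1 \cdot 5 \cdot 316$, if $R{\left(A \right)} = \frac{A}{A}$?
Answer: $1580$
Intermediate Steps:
$R{\left(A \right)} = 1$
$R{\left(-5 \right)} 1 \cdot 5 \cdot 316 = 1 \cdot 1 \cdot 5 \cdot 316 = 1 \cdot 5 \cdot 316 = 5 \cdot 316 = 1580$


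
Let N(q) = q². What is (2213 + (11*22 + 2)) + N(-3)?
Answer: 2466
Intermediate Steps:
(2213 + (11*22 + 2)) + N(-3) = (2213 + (11*22 + 2)) + (-3)² = (2213 + (242 + 2)) + 9 = (2213 + 244) + 9 = 2457 + 9 = 2466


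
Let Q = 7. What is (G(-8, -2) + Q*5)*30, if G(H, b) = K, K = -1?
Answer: 1020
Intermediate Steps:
G(H, b) = -1
(G(-8, -2) + Q*5)*30 = (-1 + 7*5)*30 = (-1 + 35)*30 = 34*30 = 1020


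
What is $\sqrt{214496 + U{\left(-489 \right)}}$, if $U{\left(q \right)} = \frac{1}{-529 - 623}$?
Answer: $\frac{\sqrt{494198782}}{48} \approx 463.14$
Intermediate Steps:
$U{\left(q \right)} = - \frac{1}{1152}$ ($U{\left(q \right)} = \frac{1}{-1152} = - \frac{1}{1152}$)
$\sqrt{214496 + U{\left(-489 \right)}} = \sqrt{214496 - \frac{1}{1152}} = \sqrt{\frac{247099391}{1152}} = \frac{\sqrt{494198782}}{48}$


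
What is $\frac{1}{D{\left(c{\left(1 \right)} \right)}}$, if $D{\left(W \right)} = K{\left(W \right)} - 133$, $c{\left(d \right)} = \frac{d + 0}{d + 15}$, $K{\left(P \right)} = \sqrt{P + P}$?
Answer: $- \frac{1064}{141511} - \frac{2 \sqrt{2}}{141511} \approx -0.0075388$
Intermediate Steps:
$K{\left(P \right)} = \sqrt{2} \sqrt{P}$ ($K{\left(P \right)} = \sqrt{2 P} = \sqrt{2} \sqrt{P}$)
$c{\left(d \right)} = \frac{d}{15 + d}$
$D{\left(W \right)} = -133 + \sqrt{2} \sqrt{W}$ ($D{\left(W \right)} = \sqrt{2} \sqrt{W} - 133 = -133 + \sqrt{2} \sqrt{W}$)
$\frac{1}{D{\left(c{\left(1 \right)} \right)}} = \frac{1}{-133 + \sqrt{2} \sqrt{1 \frac{1}{15 + 1}}} = \frac{1}{-133 + \sqrt{2} \sqrt{1 \cdot \frac{1}{16}}} = \frac{1}{-133 + \frac{\sqrt{2}}{4}}$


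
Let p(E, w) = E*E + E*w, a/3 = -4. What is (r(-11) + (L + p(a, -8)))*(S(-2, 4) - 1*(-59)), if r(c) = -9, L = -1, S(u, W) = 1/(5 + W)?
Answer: 122360/9 ≈ 13596.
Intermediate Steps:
a = -12 (a = 3*(-4) = -12)
p(E, w) = E² + E*w
(r(-11) + (L + p(a, -8)))*(S(-2, 4) - 1*(-59)) = (-9 + (-1 - 12*(-12 - 8)))*(1/(5 + 4) - 1*(-59)) = (-9 + (-1 - 12*(-20)))*(1/9 + 59) = (-9 + (-1 + 240))*(⅑ + 59) = (-9 + 239)*(532/9) = 230*(532/9) = 122360/9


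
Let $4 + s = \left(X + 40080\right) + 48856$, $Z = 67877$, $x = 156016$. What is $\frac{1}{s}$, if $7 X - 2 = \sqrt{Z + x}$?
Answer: $\frac{4357682}{387538396783} - \frac{21 \sqrt{24877}}{387538396783} \approx 1.1236 \cdot 10^{-5}$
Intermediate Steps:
$X = \frac{2}{7} + \frac{3 \sqrt{24877}}{7}$ ($X = \frac{2}{7} + \frac{\sqrt{67877 + 156016}}{7} = \frac{2}{7} + \frac{\sqrt{223893}}{7} = \frac{2}{7} + \frac{3 \sqrt{24877}}{7} \approx 67.882$)
$s = \frac{622526}{7} + \frac{3 \sqrt{24877}}{7}$ ($s = -4 + \left(\left(\left(\frac{2}{7} + \frac{3 \sqrt{24877}}{7}\right) + 40080\right) + 48856\right) = -4 + \left(\left(\frac{280562}{7} + \frac{3 \sqrt{24877}}{7}\right) + 48856\right) = -4 + \left(\frac{622554}{7} + \frac{3 \sqrt{24877}}{7}\right) = \frac{622526}{7} + \frac{3 \sqrt{24877}}{7} \approx 89000.0$)
$\frac{1}{s} = \frac{1}{\frac{622526}{7} + \frac{3 \sqrt{24877}}{7}}$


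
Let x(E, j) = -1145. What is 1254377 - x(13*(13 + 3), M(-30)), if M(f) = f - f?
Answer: 1255522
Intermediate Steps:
M(f) = 0
1254377 - x(13*(13 + 3), M(-30)) = 1254377 - 1*(-1145) = 1254377 + 1145 = 1255522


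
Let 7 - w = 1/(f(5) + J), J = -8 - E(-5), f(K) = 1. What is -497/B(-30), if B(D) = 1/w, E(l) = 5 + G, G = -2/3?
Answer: -119777/34 ≈ -3522.9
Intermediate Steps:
G = -⅔ (G = -2*⅓ = -⅔ ≈ -0.66667)
E(l) = 13/3 (E(l) = 5 - ⅔ = 13/3)
J = -37/3 (J = -8 - 1*13/3 = -8 - 13/3 = -37/3 ≈ -12.333)
w = 241/34 (w = 7 - 1/(1 - 37/3) = 7 - 1/(-34/3) = 7 - 1*(-3/34) = 7 + 3/34 = 241/34 ≈ 7.0882)
B(D) = 34/241 (B(D) = 1/(241/34) = 34/241)
-497/B(-30) = -497/34/241 = -497*241/34 = -119777/34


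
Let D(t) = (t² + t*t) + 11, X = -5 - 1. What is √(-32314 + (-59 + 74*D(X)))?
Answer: I*√26231 ≈ 161.96*I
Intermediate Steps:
X = -6
D(t) = 11 + 2*t² (D(t) = (t² + t²) + 11 = 2*t² + 11 = 11 + 2*t²)
√(-32314 + (-59 + 74*D(X))) = √(-32314 + (-59 + 74*(11 + 2*(-6)²))) = √(-32314 + (-59 + 74*(11 + 2*36))) = √(-32314 + (-59 + 74*(11 + 72))) = √(-32314 + (-59 + 74*83)) = √(-32314 + (-59 + 6142)) = √(-32314 + 6083) = √(-26231) = I*√26231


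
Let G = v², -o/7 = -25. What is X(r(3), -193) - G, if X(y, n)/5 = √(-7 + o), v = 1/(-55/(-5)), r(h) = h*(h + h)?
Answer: -1/121 + 10*√42 ≈ 64.799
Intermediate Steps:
o = 175 (o = -7*(-25) = 175)
r(h) = 2*h² (r(h) = h*(2*h) = 2*h²)
v = 1/11 (v = 1/(-55*(-1)/5) = 1/(-5*(-11/5)) = 1/11 ≈ 0.090909)
G = 1/121 (G = (1/11)² = 1/121 ≈ 0.0082645)
X(y, n) = 10*√42 (X(y, n) = 5*√(-7 + 175) = 5*√168 = 5*(2*√42) = 10*√42)
X(r(3), -193) - G = 10*√42 - 1*1/121 = 10*√42 - 1/121 = -1/121 + 10*√42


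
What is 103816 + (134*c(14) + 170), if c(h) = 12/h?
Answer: 728706/7 ≈ 1.0410e+5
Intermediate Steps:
103816 + (134*c(14) + 170) = 103816 + (134*(12/14) + 170) = 103816 + (134*(12*(1/14)) + 170) = 103816 + (134*(6/7) + 170) = 103816 + (804/7 + 170) = 103816 + 1994/7 = 728706/7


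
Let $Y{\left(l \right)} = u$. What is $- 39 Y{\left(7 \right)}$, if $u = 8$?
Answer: $-312$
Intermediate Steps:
$Y{\left(l \right)} = 8$
$- 39 Y{\left(7 \right)} = \left(-39\right) 8 = -312$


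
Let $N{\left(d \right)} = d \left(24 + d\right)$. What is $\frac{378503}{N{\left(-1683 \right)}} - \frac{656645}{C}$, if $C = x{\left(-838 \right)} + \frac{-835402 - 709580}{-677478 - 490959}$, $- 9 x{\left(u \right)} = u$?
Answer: $- \frac{6426569854754801671}{924235336395756} \approx -6953.4$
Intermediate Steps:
$x{\left(u \right)} = - \frac{u}{9}$
$C = \frac{331018348}{3505311}$ ($C = \left(- \frac{1}{9}\right) \left(-838\right) + \frac{-835402 - 709580}{-677478 - 490959} = \frac{838}{9} - \frac{1544982}{-1168437} = \frac{838}{9} - - \frac{514994}{389479} = \frac{838}{9} + \frac{514994}{389479} = \frac{331018348}{3505311} \approx 94.433$)
$\frac{378503}{N{\left(-1683 \right)}} - \frac{656645}{C} = \frac{378503}{\left(-1683\right) \left(24 - 1683\right)} - \frac{656645}{\frac{331018348}{3505311}} = \frac{378503}{\left(-1683\right) \left(-1659\right)} - \frac{2301744941595}{331018348} = \frac{378503}{2792097} - \frac{2301744941595}{331018348} = - \frac{6426569854754801671}{924235336395756}$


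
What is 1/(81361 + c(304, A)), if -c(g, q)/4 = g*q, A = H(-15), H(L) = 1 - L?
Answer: 1/61905 ≈ 1.6154e-5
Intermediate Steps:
A = 16 (A = 1 - 1*(-15) = 1 + 15 = 16)
c(g, q) = -4*g*q
1/(81361 + c(304, A)) = 1/(81361 - 4*304*16) = 1/(81361 - 19456) = 1/61905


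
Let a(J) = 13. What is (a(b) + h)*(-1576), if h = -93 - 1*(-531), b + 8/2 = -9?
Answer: -710776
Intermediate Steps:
b = -13 (b = -4 - 9 = -13)
h = 438 (h = -93 + 531 = 438)
(a(b) + h)*(-1576) = (13 + 438)*(-1576) = 451*(-1576) = -710776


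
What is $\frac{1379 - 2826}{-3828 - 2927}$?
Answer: $\frac{1447}{6755} \approx 0.21421$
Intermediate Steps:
$\frac{1379 - 2826}{-3828 - 2927} = - \frac{1447}{-3828 - 2927} = - \frac{1447}{-6755} = \left(-1447\right) \left(- \frac{1}{6755}\right) = \frac{1447}{6755}$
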